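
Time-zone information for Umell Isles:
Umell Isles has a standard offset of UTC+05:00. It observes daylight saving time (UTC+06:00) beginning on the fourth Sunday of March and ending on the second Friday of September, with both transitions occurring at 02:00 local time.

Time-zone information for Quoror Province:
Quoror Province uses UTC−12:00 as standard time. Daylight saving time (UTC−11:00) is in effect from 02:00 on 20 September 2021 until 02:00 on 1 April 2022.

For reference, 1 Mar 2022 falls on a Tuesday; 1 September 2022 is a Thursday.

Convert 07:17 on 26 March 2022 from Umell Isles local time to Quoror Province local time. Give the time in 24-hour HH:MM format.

1 March 2022 is a Tuesday, so the first Sunday is March 6 and the fourth is March 27.
1 September 2022 is a Thursday, so the first Friday is September 2 and the second is September 9.
26 March 2022 is outside the daylight-saving period (27 March – 9 September), so Umell Isles is on standard time, UTC+05:00.
07:17 Umell Isles − 5h = 02:17 UTC.
At the standard offset (UTC−12:00), 02:17 UTC − 12h = 14:17 Quoror Province standard time (rolling into the previous day, 25 March 2022).
The standard-time date in Quoror Province, 25 March 2022, falls between 20 September 2021 and 1 April 2022, so daylight saving is in effect and Quoror Province is at UTC−11:00.
02:17 UTC − 11h = 15:17 Quoror Province (rolling into the previous day, 25 March 2022).

15:17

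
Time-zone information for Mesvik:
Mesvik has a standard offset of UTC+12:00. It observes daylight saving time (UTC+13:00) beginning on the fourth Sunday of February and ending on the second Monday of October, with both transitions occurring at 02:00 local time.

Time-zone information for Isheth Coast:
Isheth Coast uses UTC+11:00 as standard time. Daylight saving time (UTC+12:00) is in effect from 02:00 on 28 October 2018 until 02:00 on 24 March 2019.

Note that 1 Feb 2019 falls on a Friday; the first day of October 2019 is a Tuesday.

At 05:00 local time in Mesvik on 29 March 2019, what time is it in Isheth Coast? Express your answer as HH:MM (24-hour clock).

1 February 2019 is a Friday, so the first Sunday is February 3 and the fourth is February 24.
1 October 2019 is a Tuesday, so the first Monday is October 7 and the second is October 14.
29 March 2019 falls between 24 February and 14 October, so daylight saving is in effect and Mesvik is at UTC+13:00.
05:00 Mesvik − 13h = 16:00 UTC (rolling into the previous day, 28 March 2019).
At the standard offset (UTC+11:00), 16:00 UTC + 11h = 03:00 Isheth Coast standard time (rolling into the next day, 29 March 2019).
The standard-time date in Isheth Coast, 29 March 2019, does not fall between 28 October 2018 and 24 March 2019, so daylight saving is not in effect and Isheth Coast is at UTC+11:00.
16:00 UTC + 11h = 03:00 Isheth Coast (rolling into the next day, 29 March 2019).

03:00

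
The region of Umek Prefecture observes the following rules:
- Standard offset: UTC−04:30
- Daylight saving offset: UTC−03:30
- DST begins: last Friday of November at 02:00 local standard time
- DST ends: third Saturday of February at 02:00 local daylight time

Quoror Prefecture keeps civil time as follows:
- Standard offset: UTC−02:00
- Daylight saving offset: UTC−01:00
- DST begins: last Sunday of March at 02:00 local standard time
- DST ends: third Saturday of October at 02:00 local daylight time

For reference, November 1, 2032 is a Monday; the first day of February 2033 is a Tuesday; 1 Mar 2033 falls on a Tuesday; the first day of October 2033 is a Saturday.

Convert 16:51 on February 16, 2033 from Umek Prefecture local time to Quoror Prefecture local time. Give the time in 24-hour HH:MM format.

18:21

1 November 2032 is a Monday, so Fridays fall on 5, 12, 19, 26; the last is November 26.
1 February 2033 is a Tuesday, so the first Saturday is February 5 and the third is February 19.
Daylight saving runs 26 November 2032 – 19 February 2033; February 16, 2033 is inside that window, so Umek Prefecture is at UTC−03:30.
16:51 Umek Prefecture + 3h30m = 20:21 UTC.
1 March 2033 is a Tuesday, so Sundays fall on 6, 13, 20, 27; the last is March 27.
1 October 2033 is a Saturday, so the first Saturday is October 1 and the third is October 15.
At the standard offset (UTC−02:00), 20:21 UTC − 2h = 18:21 Quoror Prefecture standard time.
Daylight saving runs 27 March – 15 October; the standard-time date in Quoror Prefecture, February 16, 2033, is outside that window, so Quoror Prefecture is on standard time at UTC−02:00.
20:21 UTC − 2h = 18:21 Quoror Prefecture.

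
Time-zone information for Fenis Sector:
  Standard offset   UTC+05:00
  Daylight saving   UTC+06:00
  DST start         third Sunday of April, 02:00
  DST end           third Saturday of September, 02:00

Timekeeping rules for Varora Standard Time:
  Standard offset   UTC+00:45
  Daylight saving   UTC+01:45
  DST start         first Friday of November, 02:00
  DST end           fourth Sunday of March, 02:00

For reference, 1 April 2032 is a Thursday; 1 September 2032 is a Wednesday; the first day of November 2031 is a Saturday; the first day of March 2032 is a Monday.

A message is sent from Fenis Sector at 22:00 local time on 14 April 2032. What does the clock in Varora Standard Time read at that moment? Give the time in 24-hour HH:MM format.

17:45

1 April 2032 is a Thursday, so the first Sunday is April 4 and the third is April 18.
1 September 2032 is a Wednesday, so the first Saturday is September 4 and the third is September 18.
14 April 2032 is outside the daylight-saving period (18 April – 18 September), so Fenis Sector is on standard time, UTC+05:00.
22:00 Fenis Sector − 5h = 17:00 UTC.
1 November 2031 is a Saturday, so the first Friday is November 7.
1 March 2032 is a Monday, so the first Sunday is March 7 and the fourth is March 28.
At the standard offset (UTC+00:45), 17:00 UTC + 0h45m = 17:45 Varora Standard Time standard time.
The standard-time date in Varora Standard Time, 14 April 2032, does not fall between 7 November 2031 and 28 March 2032, so daylight saving is not in effect and Varora Standard Time is at UTC+00:45.
17:00 UTC + 0h45m = 17:45 Varora Standard Time.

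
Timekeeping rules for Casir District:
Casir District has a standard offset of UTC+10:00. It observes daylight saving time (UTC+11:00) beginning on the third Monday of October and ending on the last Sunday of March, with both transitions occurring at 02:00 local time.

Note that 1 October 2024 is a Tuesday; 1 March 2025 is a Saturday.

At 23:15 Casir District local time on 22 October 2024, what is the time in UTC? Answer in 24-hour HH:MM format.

1 October 2024 is a Tuesday, so the first Monday is October 7 and the third is October 21.
1 March 2025 is a Saturday, so Sundays fall on 2, 9, 16, 23, 30; the last is March 30.
22 October 2024 lies within the daylight-saving period (21 October 2024 – 30 March 2025), so Casir District is on daylight time, UTC+11:00.
23:15 local − 11h = 12:15 UTC.

12:15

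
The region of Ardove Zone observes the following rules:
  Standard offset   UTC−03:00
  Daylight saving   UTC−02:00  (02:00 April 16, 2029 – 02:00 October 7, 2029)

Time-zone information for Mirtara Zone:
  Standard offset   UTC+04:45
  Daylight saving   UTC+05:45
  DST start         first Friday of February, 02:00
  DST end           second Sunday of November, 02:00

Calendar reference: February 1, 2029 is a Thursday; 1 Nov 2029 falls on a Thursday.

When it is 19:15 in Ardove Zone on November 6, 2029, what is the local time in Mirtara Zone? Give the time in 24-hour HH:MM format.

Daylight saving runs 16 April – 7 October; November 6, 2029 is outside that window, so Ardove Zone is on standard time at UTC−03:00.
19:15 Ardove Zone + 3h = 22:15 UTC.
1 February 2029 is a Thursday, so the first Friday is February 2.
1 November 2029 is a Thursday, so the first Sunday is November 4 and the second is November 11.
At the standard offset (UTC+04:45), 22:15 UTC + 4h45m = 03:00 Mirtara Zone standard time (rolling into the next day, 7 November 2029).
The standard-time date in Mirtara Zone, November 7, 2029, lies within the daylight-saving period (2 February – 11 November), so Mirtara Zone is on daylight time, UTC+05:45.
22:15 UTC + 5h45m = 04:00 Mirtara Zone (rolling into the next day, 7 November 2029).

04:00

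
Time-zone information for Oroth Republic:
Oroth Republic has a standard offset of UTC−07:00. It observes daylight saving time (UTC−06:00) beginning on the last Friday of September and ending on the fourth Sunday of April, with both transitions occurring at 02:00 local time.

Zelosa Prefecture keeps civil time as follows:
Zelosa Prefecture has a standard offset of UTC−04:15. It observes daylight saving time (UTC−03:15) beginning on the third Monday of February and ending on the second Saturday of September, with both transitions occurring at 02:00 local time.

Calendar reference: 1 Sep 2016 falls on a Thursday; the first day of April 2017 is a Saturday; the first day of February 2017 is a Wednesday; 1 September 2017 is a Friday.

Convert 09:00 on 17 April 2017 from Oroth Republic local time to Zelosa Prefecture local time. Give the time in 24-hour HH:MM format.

1 September 2016 is a Thursday, so Fridays fall on 2, 9, 16, 23, 30; the last is September 30.
1 April 2017 is a Saturday, so the first Sunday is April 2 and the fourth is April 23.
17 April 2017 lies within the daylight-saving period (30 September 2016 – 23 April 2017), so Oroth Republic is on daylight time, UTC−06:00.
09:00 Oroth Republic + 6h = 15:00 UTC.
1 February 2017 is a Wednesday, so the first Monday is February 6 and the third is February 20.
1 September 2017 is a Friday, so the first Saturday is September 2 and the second is September 9.
At the standard offset (UTC−04:15), 15:00 UTC − 4h15m = 10:45 Zelosa Prefecture standard time.
The standard-time date in Zelosa Prefecture, 17 April 2017, falls between 20 February and 9 September, so daylight saving is in effect and Zelosa Prefecture is at UTC−03:15.
15:00 UTC − 3h15m = 11:45 Zelosa Prefecture.

11:45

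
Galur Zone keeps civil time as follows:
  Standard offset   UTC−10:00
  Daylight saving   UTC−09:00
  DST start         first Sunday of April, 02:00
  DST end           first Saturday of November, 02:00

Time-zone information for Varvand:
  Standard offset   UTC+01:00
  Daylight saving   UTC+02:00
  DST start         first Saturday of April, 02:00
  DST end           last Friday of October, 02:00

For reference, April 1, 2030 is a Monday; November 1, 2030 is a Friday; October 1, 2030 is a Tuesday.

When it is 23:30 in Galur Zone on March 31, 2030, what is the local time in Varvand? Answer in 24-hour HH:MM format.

10:30

1 April 2030 is a Monday, so the first Sunday is April 7.
1 November 2030 is a Friday, so the first Saturday is November 2.
March 31, 2030 is outside the daylight-saving period (7 April – 2 November), so Galur Zone is on standard time, UTC−10:00.
23:30 Galur Zone + 10h = 09:30 UTC (rolling into the next day, 1 April 2030).
1 April 2030 is a Monday, so the first Saturday is April 6.
1 October 2030 is a Tuesday, so Fridays fall on 4, 11, 18, 25; the last is October 25.
At the standard offset (UTC+01:00), 09:30 UTC + 1h = 10:30 Varvand standard time.
Daylight saving runs 6 April – 25 October; the standard-time date in Varvand, April 1, 2030, is outside that window, so Varvand is on standard time at UTC+01:00.
09:30 UTC + 1h = 10:30 Varvand.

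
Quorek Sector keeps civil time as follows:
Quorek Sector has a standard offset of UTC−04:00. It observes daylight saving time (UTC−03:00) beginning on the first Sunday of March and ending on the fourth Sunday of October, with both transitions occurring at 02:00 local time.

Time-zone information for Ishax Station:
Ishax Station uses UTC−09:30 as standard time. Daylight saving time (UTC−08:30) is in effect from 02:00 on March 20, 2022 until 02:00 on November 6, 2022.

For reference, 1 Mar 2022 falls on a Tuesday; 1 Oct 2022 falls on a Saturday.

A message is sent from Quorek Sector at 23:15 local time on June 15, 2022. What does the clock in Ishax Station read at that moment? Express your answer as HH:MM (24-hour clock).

1 March 2022 is a Tuesday, so the first Sunday is March 6.
1 October 2022 is a Saturday, so the first Sunday is October 2 and the fourth is October 23.
June 15, 2022 lies within the daylight-saving period (6 March – 23 October), so Quorek Sector is on daylight time, UTC−03:00.
23:15 Quorek Sector + 3h = 02:15 UTC (rolling into the next day, 16 June 2022).
At the standard offset (UTC−09:30), 02:15 UTC − 9h30m = 16:45 Ishax Station standard time (rolling into the previous day, 15 June 2022).
The standard-time date in Ishax Station, June 15, 2022, falls between 20 March and 6 November, so daylight saving is in effect and Ishax Station is at UTC−08:30.
02:15 UTC − 8h30m = 17:45 Ishax Station (rolling into the previous day, 15 June 2022).

17:45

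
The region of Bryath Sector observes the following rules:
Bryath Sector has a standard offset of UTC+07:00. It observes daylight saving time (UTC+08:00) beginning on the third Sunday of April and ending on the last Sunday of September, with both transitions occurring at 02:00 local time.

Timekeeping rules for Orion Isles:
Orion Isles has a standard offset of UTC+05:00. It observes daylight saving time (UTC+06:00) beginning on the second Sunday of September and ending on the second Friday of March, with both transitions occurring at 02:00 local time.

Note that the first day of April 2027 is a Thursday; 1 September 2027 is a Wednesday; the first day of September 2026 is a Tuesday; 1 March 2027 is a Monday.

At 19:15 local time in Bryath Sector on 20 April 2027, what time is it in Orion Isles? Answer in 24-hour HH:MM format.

16:15

1 April 2027 is a Thursday, so the first Sunday is April 4 and the third is April 18.
1 September 2027 is a Wednesday, so Sundays fall on 5, 12, 19, 26; the last is September 26.
20 April 2027 lies within the daylight-saving period (18 April – 26 September), so Bryath Sector is on daylight time, UTC+08:00.
19:15 Bryath Sector − 8h = 11:15 UTC.
1 September 2026 is a Tuesday, so the first Sunday is September 6 and the second is September 13.
1 March 2027 is a Monday, so the first Friday is March 5 and the second is March 12.
At the standard offset (UTC+05:00), 11:15 UTC + 5h = 16:15 Orion Isles standard time.
Daylight saving runs 13 September 2026 – 12 March 2027; the standard-time date in Orion Isles, 20 April 2027, is outside that window, so Orion Isles is on standard time at UTC+05:00.
11:15 UTC + 5h = 16:15 Orion Isles.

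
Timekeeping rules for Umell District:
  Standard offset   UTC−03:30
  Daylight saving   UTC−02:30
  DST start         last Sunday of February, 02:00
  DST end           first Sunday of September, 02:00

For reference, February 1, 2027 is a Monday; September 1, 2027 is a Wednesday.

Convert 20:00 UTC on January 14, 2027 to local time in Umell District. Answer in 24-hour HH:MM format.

1 February 2027 is a Monday, so Sundays fall on 7, 14, 21, 28; the last is February 28.
1 September 2027 is a Wednesday, so the first Sunday is September 5.
At the standard offset (UTC−03:30), 20:00 UTC − 3h30m = 16:30 Umell District standard time.
The standard-time date in Umell District, January 14, 2027, is outside the daylight-saving period (28 February – 5 September), so Umell District is on standard time, UTC−03:30.
20:00 UTC − 3h30m = 16:30 local.

16:30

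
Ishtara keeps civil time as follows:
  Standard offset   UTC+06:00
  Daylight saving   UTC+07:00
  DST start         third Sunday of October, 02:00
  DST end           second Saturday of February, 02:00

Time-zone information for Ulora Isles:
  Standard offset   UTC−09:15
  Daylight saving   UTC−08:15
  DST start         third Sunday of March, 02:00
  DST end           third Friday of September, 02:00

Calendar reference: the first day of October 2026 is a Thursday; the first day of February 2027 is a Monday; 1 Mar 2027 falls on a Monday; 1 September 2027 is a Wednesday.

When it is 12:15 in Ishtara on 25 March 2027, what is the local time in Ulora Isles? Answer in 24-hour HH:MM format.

22:00

1 October 2026 is a Thursday, so the first Sunday is October 4 and the third is October 18.
1 February 2027 is a Monday, so the first Saturday is February 6 and the second is February 13.
25 March 2027 is outside the daylight-saving period (18 October 2026 – 13 February 2027), so Ishtara is on standard time, UTC+06:00.
12:15 Ishtara − 6h = 06:15 UTC.
1 March 2027 is a Monday, so the first Sunday is March 7 and the third is March 21.
1 September 2027 is a Wednesday, so the first Friday is September 3 and the third is September 17.
At the standard offset (UTC−09:15), 06:15 UTC − 9h15m = 21:00 Ulora Isles standard time (rolling into the previous day, 24 March 2027).
The standard-time date in Ulora Isles, 24 March 2027, lies within the daylight-saving period (21 March – 17 September), so Ulora Isles is on daylight time, UTC−08:15.
06:15 UTC − 8h15m = 22:00 Ulora Isles (rolling into the previous day, 24 March 2027).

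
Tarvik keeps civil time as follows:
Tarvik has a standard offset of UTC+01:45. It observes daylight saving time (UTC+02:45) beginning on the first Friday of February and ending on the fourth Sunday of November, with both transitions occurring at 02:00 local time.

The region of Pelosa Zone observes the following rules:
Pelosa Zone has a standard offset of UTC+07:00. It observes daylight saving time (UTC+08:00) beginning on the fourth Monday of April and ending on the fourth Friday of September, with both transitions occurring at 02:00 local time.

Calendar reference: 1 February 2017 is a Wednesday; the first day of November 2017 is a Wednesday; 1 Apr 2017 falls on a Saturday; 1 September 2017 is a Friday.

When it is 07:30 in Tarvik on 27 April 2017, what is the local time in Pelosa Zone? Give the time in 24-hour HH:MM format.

12:45

1 February 2017 is a Wednesday, so the first Friday is February 3.
1 November 2017 is a Wednesday, so the first Sunday is November 5 and the fourth is November 26.
Daylight saving runs 3 February – 26 November; 27 April 2017 is inside that window, so Tarvik is at UTC+02:45.
07:30 Tarvik − 2h45m = 04:45 UTC.
1 April 2017 is a Saturday, so the first Monday is April 3 and the fourth is April 24.
1 September 2017 is a Friday, so the first Friday is September 1 and the fourth is September 22.
At the standard offset (UTC+07:00), 04:45 UTC + 7h = 11:45 Pelosa Zone standard time.
Daylight saving runs 24 April – 22 September; the standard-time date in Pelosa Zone, 27 April 2017, is inside that window, so Pelosa Zone is at UTC+08:00.
04:45 UTC + 8h = 12:45 Pelosa Zone.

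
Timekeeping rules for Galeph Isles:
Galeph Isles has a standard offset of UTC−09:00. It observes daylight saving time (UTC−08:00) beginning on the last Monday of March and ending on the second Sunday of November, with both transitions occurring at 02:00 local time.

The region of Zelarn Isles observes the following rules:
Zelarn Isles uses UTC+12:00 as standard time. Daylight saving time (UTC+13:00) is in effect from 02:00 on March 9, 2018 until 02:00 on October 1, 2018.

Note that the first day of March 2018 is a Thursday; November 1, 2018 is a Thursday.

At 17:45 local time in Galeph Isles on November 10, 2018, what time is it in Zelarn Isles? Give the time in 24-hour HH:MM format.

1 March 2018 is a Thursday, so Mondays fall on 5, 12, 19, 26; the last is March 26.
1 November 2018 is a Thursday, so the first Sunday is November 4 and the second is November 11.
Daylight saving runs 26 March – 11 November; November 10, 2018 is inside that window, so Galeph Isles is at UTC−08:00.
17:45 Galeph Isles + 8h = 01:45 UTC (rolling into the next day, 11 November 2018).
At the standard offset (UTC+12:00), 01:45 UTC + 12h = 13:45 Zelarn Isles standard time.
Daylight saving runs 9 March – 1 October; the standard-time date in Zelarn Isles, November 11, 2018, is outside that window, so Zelarn Isles is on standard time at UTC+12:00.
01:45 UTC + 12h = 13:45 Zelarn Isles.

13:45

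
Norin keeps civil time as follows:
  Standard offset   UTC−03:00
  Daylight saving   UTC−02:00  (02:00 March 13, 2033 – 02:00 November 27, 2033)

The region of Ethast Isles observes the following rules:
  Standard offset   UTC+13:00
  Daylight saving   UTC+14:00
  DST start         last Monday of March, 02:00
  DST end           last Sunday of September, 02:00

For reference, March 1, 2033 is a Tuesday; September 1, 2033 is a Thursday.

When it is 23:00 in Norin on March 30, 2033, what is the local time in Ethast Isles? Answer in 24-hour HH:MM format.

15:00

March 30, 2033 lies within the daylight-saving period (13 March – 27 November), so Norin is on daylight time, UTC−02:00.
23:00 Norin + 2h = 01:00 UTC (rolling into the next day, 31 March 2033).
1 March 2033 is a Tuesday, so Mondays fall on 7, 14, 21, 28; the last is March 28.
1 September 2033 is a Thursday, so Sundays fall on 4, 11, 18, 25; the last is September 25.
At the standard offset (UTC+13:00), 01:00 UTC + 13h = 14:00 Ethast Isles standard time.
Daylight saving runs 28 March – 25 September; the standard-time date in Ethast Isles, March 31, 2033, is inside that window, so Ethast Isles is at UTC+14:00.
01:00 UTC + 14h = 15:00 Ethast Isles.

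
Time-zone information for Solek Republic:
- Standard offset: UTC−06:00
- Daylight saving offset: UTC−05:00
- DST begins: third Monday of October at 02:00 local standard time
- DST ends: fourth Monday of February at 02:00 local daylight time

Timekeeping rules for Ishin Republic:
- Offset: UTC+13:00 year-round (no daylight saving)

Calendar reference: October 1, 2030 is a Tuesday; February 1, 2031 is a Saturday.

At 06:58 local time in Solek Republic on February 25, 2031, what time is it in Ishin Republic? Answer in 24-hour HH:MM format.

01:58

1 October 2030 is a Tuesday, so the first Monday is October 7 and the third is October 21.
1 February 2031 is a Saturday, so the first Monday is February 3 and the fourth is February 24.
February 25, 2031 does not fall between 21 October 2030 and 24 February 2031, so daylight saving is not in effect and Solek Republic is at UTC−06:00.
06:58 Solek Republic + 6h = 12:58 UTC.
Ishin Republic stays on UTC+13:00 all year.
12:58 UTC + 13h = 01:58 Ishin Republic (rolling into the next day, 26 February 2031).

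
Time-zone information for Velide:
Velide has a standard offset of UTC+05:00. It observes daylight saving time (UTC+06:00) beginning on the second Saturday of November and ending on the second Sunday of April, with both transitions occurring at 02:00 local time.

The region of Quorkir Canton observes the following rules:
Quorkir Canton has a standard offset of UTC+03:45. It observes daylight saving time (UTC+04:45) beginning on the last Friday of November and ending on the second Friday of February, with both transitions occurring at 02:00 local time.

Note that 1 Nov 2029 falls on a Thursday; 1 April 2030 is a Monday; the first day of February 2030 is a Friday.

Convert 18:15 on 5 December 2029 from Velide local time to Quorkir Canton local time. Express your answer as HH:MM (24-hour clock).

17:00

1 November 2029 is a Thursday, so the first Saturday is November 3 and the second is November 10.
1 April 2030 is a Monday, so the first Sunday is April 7 and the second is April 14.
5 December 2029 falls between 10 November 2029 and 14 April 2030, so daylight saving is in effect and Velide is at UTC+06:00.
18:15 Velide − 6h = 12:15 UTC.
1 November 2029 is a Thursday, so Fridays fall on 2, 9, 16, 23, 30; the last is November 30.
1 February 2030 is a Friday, so the first Friday is February 1 and the second is February 8.
At the standard offset (UTC+03:45), 12:15 UTC + 3h45m = 16:00 Quorkir Canton standard time.
The standard-time date in Quorkir Canton, 5 December 2029, lies within the daylight-saving period (30 November 2029 – 8 February 2030), so Quorkir Canton is on daylight time, UTC+04:45.
12:15 UTC + 4h45m = 17:00 Quorkir Canton.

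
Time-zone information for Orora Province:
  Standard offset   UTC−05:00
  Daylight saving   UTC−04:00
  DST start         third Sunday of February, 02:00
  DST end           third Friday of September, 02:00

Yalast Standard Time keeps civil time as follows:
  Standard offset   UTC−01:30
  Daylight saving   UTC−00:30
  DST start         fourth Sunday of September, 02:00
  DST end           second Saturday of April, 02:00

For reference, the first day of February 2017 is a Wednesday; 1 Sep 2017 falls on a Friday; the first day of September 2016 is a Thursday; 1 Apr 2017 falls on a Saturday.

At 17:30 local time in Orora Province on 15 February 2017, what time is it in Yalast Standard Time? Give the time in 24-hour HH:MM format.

22:00

1 February 2017 is a Wednesday, so the first Sunday is February 5 and the third is February 19.
1 September 2017 is a Friday, so the first Friday is September 1 and the third is September 15.
15 February 2017 is outside the daylight-saving period (19 February – 15 September), so Orora Province is on standard time, UTC−05:00.
17:30 Orora Province + 5h = 22:30 UTC.
1 September 2016 is a Thursday, so the first Sunday is September 4 and the fourth is September 25.
1 April 2017 is a Saturday, so the first Saturday is April 1 and the second is April 8.
At the standard offset (UTC−01:30), 22:30 UTC − 1h30m = 21:00 Yalast Standard Time standard time.
The standard-time date in Yalast Standard Time, 15 February 2017, falls between 25 September 2016 and 8 April 2017, so daylight saving is in effect and Yalast Standard Time is at UTC−00:30.
22:30 UTC − 0h30m = 22:00 Yalast Standard Time.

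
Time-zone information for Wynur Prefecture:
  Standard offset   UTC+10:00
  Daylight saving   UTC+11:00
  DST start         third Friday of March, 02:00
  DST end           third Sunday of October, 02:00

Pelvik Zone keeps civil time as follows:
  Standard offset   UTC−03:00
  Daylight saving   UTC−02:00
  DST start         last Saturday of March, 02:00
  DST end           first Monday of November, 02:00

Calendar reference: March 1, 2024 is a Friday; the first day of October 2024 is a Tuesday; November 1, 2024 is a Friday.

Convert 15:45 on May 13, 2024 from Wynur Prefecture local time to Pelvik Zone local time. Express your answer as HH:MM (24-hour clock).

02:45

1 March 2024 is a Friday, so the first Friday is March 1 and the third is March 15.
1 October 2024 is a Tuesday, so the first Sunday is October 6 and the third is October 20.
May 13, 2024 lies within the daylight-saving period (15 March – 20 October), so Wynur Prefecture is on daylight time, UTC+11:00.
15:45 Wynur Prefecture − 11h = 04:45 UTC.
1 March 2024 is a Friday, so Saturdays fall on 2, 9, 16, 23, 30; the last is March 30.
1 November 2024 is a Friday, so the first Monday is November 4.
At the standard offset (UTC−03:00), 04:45 UTC − 3h = 01:45 Pelvik Zone standard time.
The standard-time date in Pelvik Zone, May 13, 2024, lies within the daylight-saving period (30 March – 4 November), so Pelvik Zone is on daylight time, UTC−02:00.
04:45 UTC − 2h = 02:45 Pelvik Zone.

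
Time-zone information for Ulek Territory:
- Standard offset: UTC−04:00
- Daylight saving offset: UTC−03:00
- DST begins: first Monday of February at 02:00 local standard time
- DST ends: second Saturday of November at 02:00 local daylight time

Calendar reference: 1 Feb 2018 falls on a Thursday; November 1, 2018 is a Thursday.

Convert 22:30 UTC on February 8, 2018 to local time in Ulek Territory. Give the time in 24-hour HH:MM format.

1 February 2018 is a Thursday, so the first Monday is February 5.
1 November 2018 is a Thursday, so the first Saturday is November 3 and the second is November 10.
At the standard offset (UTC−04:00), 22:30 UTC − 4h = 18:30 Ulek Territory standard time.
The standard-time date in Ulek Territory, February 8, 2018, falls between 5 February and 10 November, so daylight saving is in effect and Ulek Territory is at UTC−03:00.
22:30 UTC − 3h = 19:30 local.

19:30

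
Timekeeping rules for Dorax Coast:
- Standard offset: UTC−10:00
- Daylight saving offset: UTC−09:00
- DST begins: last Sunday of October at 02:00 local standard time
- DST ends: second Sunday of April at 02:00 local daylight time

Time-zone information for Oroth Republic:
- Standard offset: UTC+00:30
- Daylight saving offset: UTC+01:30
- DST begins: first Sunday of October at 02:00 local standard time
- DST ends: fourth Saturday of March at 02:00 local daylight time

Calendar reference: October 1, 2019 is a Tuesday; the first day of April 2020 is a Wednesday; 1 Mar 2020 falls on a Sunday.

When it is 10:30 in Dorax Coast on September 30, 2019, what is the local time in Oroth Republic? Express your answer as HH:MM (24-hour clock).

21:00

1 October 2019 is a Tuesday, so Sundays fall on 6, 13, 20, 27; the last is October 27.
1 April 2020 is a Wednesday, so the first Sunday is April 5 and the second is April 12.
Daylight saving runs 27 October 2019 – 12 April 2020; September 30, 2019 is outside that window, so Dorax Coast is on standard time at UTC−10:00.
10:30 Dorax Coast + 10h = 20:30 UTC.
1 October 2019 is a Tuesday, so the first Sunday is October 6.
1 March 2020 is a Sunday, so the first Saturday is March 7 and the fourth is March 28.
At the standard offset (UTC+00:30), 20:30 UTC + 0h30m = 21:00 Oroth Republic standard time.
Daylight saving runs 6 October 2019 – 28 March 2020; the standard-time date in Oroth Republic, September 30, 2019, is outside that window, so Oroth Republic is on standard time at UTC+00:30.
20:30 UTC + 0h30m = 21:00 Oroth Republic.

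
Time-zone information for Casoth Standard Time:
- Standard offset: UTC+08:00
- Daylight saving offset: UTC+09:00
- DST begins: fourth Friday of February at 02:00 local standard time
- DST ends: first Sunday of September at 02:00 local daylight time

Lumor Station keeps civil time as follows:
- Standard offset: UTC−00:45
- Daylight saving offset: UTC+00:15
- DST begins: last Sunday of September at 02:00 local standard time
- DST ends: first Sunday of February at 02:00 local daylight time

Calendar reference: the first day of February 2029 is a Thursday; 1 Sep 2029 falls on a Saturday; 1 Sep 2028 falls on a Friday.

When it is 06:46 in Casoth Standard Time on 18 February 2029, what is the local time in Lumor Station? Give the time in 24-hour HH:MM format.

22:01

1 February 2029 is a Thursday, so the first Friday is February 2 and the fourth is February 23.
1 September 2029 is a Saturday, so the first Sunday is September 2.
Daylight saving runs 23 February – 2 September; 18 February 2029 is outside that window, so Casoth Standard Time is on standard time at UTC+08:00.
06:46 Casoth Standard Time − 8h = 22:46 UTC (rolling into the previous day, 17 February 2029).
1 September 2028 is a Friday, so Sundays fall on 3, 10, 17, 24; the last is September 24.
1 February 2029 is a Thursday, so the first Sunday is February 4.
At the standard offset (UTC−00:45), 22:46 UTC − 0h45m = 22:01 Lumor Station standard time.
The standard-time date in Lumor Station, 17 February 2029, does not fall between 24 September 2028 and 4 February 2029, so daylight saving is not in effect and Lumor Station is at UTC−00:45.
22:46 UTC − 0h45m = 22:01 Lumor Station.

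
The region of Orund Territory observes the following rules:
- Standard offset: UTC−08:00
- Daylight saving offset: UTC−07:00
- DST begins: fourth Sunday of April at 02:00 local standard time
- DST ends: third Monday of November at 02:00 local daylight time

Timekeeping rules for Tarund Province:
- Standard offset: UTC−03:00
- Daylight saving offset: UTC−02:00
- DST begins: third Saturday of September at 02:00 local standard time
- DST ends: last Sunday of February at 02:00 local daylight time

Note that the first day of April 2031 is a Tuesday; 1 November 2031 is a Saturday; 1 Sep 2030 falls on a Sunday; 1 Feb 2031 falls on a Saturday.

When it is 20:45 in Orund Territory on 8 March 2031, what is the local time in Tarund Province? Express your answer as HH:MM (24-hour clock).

1 April 2031 is a Tuesday, so the first Sunday is April 6 and the fourth is April 27.
1 November 2031 is a Saturday, so the first Monday is November 3 and the third is November 17.
8 March 2031 is outside the daylight-saving period (27 April – 17 November), so Orund Territory is on standard time, UTC−08:00.
20:45 Orund Territory + 8h = 04:45 UTC (rolling into the next day, 9 March 2031).
1 September 2030 is a Sunday, so the first Saturday is September 7 and the third is September 21.
1 February 2031 is a Saturday, so Sundays fall on 2, 9, 16, 23; the last is February 23.
At the standard offset (UTC−03:00), 04:45 UTC − 3h = 01:45 Tarund Province standard time.
Daylight saving runs 21 September 2030 – 23 February 2031; the standard-time date in Tarund Province, 9 March 2031, is outside that window, so Tarund Province is on standard time at UTC−03:00.
04:45 UTC − 3h = 01:45 Tarund Province.

01:45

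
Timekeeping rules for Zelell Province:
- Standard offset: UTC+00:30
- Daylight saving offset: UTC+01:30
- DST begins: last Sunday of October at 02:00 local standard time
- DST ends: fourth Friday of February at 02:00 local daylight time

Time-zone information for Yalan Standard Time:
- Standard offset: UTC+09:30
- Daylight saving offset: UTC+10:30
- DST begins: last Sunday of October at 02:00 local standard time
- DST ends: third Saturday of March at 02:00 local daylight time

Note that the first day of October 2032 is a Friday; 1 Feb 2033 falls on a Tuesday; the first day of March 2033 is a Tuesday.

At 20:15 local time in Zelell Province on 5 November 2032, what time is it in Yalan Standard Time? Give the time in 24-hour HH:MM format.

1 October 2032 is a Friday, so Sundays fall on 3, 10, 17, 24, 31; the last is October 31.
1 February 2033 is a Tuesday, so the first Friday is February 4 and the fourth is February 25.
5 November 2032 falls between 31 October 2032 and 25 February 2033, so daylight saving is in effect and Zelell Province is at UTC+01:30.
20:15 Zelell Province − 1h30m = 18:45 UTC.
1 October 2032 is a Friday, so Sundays fall on 3, 10, 17, 24, 31; the last is October 31.
1 March 2033 is a Tuesday, so the first Saturday is March 5 and the third is March 19.
At the standard offset (UTC+09:30), 18:45 UTC + 9h30m = 04:15 Yalan Standard Time standard time (rolling into the next day, 6 November 2032).
The standard-time date in Yalan Standard Time, 6 November 2032, falls between 31 October 2032 and 19 March 2033, so daylight saving is in effect and Yalan Standard Time is at UTC+10:30.
18:45 UTC + 10h30m = 05:15 Yalan Standard Time (rolling into the next day, 6 November 2032).

05:15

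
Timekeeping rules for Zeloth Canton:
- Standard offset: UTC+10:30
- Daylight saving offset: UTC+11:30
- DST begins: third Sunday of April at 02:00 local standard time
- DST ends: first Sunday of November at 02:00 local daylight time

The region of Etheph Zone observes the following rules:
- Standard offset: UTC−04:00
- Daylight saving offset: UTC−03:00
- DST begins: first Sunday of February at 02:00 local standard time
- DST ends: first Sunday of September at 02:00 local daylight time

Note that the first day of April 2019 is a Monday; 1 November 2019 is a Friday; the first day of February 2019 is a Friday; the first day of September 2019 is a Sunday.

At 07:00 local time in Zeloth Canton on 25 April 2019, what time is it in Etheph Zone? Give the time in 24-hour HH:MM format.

1 April 2019 is a Monday, so the first Sunday is April 7 and the third is April 21.
1 November 2019 is a Friday, so the first Sunday is November 3.
25 April 2019 falls between 21 April and 3 November, so daylight saving is in effect and Zeloth Canton is at UTC+11:30.
07:00 Zeloth Canton − 11h30m = 19:30 UTC (rolling into the previous day, 24 April 2019).
1 February 2019 is a Friday, so the first Sunday is February 3.
1 September 2019 is a Sunday, so the first Sunday is September 1.
At the standard offset (UTC−04:00), 19:30 UTC − 4h = 15:30 Etheph Zone standard time.
The standard-time date in Etheph Zone, 24 April 2019, falls between 3 February and 1 September, so daylight saving is in effect and Etheph Zone is at UTC−03:00.
19:30 UTC − 3h = 16:30 Etheph Zone.

16:30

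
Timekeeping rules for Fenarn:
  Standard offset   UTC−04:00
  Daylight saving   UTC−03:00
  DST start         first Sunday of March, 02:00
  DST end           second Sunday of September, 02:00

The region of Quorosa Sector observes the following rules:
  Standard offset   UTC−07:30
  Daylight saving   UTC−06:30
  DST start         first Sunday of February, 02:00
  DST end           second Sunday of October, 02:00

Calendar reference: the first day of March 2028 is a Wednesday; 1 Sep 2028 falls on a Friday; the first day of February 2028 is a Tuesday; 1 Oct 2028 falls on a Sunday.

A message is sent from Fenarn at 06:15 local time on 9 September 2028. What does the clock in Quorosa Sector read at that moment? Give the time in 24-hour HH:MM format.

02:45

1 March 2028 is a Wednesday, so the first Sunday is March 5.
1 September 2028 is a Friday, so the first Sunday is September 3 and the second is September 10.
9 September 2028 falls between 5 March and 10 September, so daylight saving is in effect and Fenarn is at UTC−03:00.
06:15 Fenarn + 3h = 09:15 UTC.
1 February 2028 is a Tuesday, so the first Sunday is February 6.
1 October 2028 is a Sunday, so the first Sunday is October 1 and the second is October 8.
At the standard offset (UTC−07:30), 09:15 UTC − 7h30m = 01:45 Quorosa Sector standard time.
The standard-time date in Quorosa Sector, 9 September 2028, falls between 6 February and 8 October, so daylight saving is in effect and Quorosa Sector is at UTC−06:30.
09:15 UTC − 6h30m = 02:45 Quorosa Sector.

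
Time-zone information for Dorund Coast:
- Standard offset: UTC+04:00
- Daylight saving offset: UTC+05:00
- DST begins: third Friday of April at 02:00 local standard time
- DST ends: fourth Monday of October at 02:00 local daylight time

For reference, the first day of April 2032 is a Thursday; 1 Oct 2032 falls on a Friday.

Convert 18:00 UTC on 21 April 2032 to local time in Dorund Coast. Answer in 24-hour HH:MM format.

23:00

1 April 2032 is a Thursday, so the first Friday is April 2 and the third is April 16.
1 October 2032 is a Friday, so the first Monday is October 4 and the fourth is October 25.
At the standard offset (UTC+04:00), 18:00 UTC + 4h = 22:00 Dorund Coast standard time.
The standard-time date in Dorund Coast, 21 April 2032, falls between 16 April and 25 October, so daylight saving is in effect and Dorund Coast is at UTC+05:00.
18:00 UTC + 5h = 23:00 local.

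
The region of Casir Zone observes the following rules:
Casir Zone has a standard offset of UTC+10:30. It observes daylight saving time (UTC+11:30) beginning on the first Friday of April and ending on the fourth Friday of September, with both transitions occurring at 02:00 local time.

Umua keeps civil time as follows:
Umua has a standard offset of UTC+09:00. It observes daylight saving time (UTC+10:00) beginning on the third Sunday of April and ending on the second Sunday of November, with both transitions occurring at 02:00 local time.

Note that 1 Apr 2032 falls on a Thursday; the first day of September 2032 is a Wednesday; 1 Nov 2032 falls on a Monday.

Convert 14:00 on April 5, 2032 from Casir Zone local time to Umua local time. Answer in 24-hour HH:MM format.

11:30

1 April 2032 is a Thursday, so the first Friday is April 2.
1 September 2032 is a Wednesday, so the first Friday is September 3 and the fourth is September 24.
April 5, 2032 falls between 2 April and 24 September, so daylight saving is in effect and Casir Zone is at UTC+11:30.
14:00 Casir Zone − 11h30m = 02:30 UTC.
1 April 2032 is a Thursday, so the first Sunday is April 4 and the third is April 18.
1 November 2032 is a Monday, so the first Sunday is November 7 and the second is November 14.
At the standard offset (UTC+09:00), 02:30 UTC + 9h = 11:30 Umua standard time.
The standard-time date in Umua, April 5, 2032, does not fall between 18 April and 14 November, so daylight saving is not in effect and Umua is at UTC+09:00.
02:30 UTC + 9h = 11:30 Umua.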